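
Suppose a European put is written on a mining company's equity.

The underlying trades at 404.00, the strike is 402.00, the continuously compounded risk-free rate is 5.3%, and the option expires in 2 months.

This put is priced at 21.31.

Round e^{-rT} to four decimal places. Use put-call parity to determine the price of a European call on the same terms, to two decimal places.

26.85

exp(−rT) = exp(−0.053·0.1667) = 0.9912
Put-call parity: C − P = S − K·e^(−rT) = 404 − 402·0.9912 = 404 − 398.4624 = 5.5376
C = P + (C − P) = 21.31 + (5.5376) = 26.8476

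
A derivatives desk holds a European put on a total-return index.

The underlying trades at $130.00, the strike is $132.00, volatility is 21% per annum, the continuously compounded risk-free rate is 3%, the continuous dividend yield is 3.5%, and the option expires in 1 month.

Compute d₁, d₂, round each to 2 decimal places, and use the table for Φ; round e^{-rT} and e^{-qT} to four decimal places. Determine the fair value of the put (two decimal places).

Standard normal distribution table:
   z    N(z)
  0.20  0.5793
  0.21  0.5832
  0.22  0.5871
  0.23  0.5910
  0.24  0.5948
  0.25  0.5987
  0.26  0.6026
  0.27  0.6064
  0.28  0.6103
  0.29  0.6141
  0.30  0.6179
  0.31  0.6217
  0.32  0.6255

T = 0.08333;  σ√T = 0.0606
d₁ = [ln(130/132) + (0.03 − 0.035 + ½·0.21²)·0.08333] / (σ√T) = (-0.0153 + 0.0014) / 0.0606 = -0.2284 → -0.23
d₂ = -0.2284 − 0.0606 = -0.2890 → -0.29
e^(−qT) = e^(−0.035·0.08333) = 0.9971;  e^(−rT) = e^(−0.03·0.08333) = 0.9975
P = 132·0.9975·N(0.29) − 130·0.9971·N(0.23) = 132·0.9975·0.6141 − 130·0.9971·0.5910 = 80.8585 − 76.6072 = 4.2514

$4.25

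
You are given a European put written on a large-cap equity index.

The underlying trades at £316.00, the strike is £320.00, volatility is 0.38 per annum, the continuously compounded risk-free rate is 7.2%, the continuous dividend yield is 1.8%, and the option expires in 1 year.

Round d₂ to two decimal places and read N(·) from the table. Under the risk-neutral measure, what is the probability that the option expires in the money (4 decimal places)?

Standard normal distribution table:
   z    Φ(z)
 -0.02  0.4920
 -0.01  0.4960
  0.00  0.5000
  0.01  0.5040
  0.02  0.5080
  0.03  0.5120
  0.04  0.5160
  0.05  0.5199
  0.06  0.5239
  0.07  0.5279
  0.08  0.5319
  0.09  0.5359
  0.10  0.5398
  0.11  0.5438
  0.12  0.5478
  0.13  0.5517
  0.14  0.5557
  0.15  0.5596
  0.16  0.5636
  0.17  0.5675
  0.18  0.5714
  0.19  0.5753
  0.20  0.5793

0.5319

σ√T = 0.38 × 1.0000 = 0.3800
d₁ = [ln(316/320) + (0.072 − 0.018 + ½·0.38²)·1] / (σ√T) = (-0.0126 + 0.1262) / 0.3800 = 0.2990 ≈ 0.30
d₂ = 0.2990 − 0.3800 = -0.0810 ≈ -0.08
Pr(exercise) under Q = N(−d₂) = N(0.08) = 0.5319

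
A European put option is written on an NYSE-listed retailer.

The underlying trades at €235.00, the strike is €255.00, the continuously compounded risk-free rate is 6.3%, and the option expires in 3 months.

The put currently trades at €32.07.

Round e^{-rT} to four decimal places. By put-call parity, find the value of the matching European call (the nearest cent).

€16.05

exp(−rT) = exp(−0.063·0.25) = 0.9844
Put-call parity: C − P = S − K·e^(−rT) = 235 − 255·0.9844 = 235 − 251.0220 = -16.0220
C = P + (C − P) = 32.07 + (-16.0220) = 16.0480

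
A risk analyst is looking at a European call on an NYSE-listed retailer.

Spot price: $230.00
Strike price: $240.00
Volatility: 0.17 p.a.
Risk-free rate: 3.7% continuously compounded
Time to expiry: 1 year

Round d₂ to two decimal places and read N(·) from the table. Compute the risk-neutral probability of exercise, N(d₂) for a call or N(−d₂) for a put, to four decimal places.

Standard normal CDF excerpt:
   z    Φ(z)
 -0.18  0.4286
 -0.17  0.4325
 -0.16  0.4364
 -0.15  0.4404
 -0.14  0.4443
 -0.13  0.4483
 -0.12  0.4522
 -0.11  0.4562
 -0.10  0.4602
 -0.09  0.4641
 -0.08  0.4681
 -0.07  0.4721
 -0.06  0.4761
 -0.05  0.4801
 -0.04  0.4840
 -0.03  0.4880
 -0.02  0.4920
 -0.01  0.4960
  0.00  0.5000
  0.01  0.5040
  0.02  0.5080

0.4522

σ√T = 0.17·√1 = 0.1700
d₁ = [ln(230/240) + (0.037 + 0.17²/2)·1] / 0.1700 = [-0.0426 + 0.0515] / 0.1700 = 0.0523 → 0.05
d₂ = d₁ − σ√T = 0.0523 − 0.1700 = -0.1177 → -0.12
Pr(exercise) under Q = N(d₂) = 0.4522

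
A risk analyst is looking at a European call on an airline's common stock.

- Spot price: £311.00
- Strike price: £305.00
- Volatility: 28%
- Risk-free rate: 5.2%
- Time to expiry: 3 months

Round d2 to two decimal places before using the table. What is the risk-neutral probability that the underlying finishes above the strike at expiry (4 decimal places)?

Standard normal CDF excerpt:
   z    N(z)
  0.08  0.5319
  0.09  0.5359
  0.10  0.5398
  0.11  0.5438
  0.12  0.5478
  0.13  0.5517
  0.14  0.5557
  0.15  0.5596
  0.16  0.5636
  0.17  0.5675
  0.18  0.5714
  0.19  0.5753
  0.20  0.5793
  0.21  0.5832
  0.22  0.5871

0.5636

T = 0.25;  σ√T = 0.1400
d₁ = [ln(311/305) + (0.052 + 0.28²/2)·0.25] / 0.1400 = [0.0195 + 0.0228] / 0.1400 = 0.3020 → 0.30
d₂ = d₁ − σ√T = 0.3020 − 0.1400 = 0.1620 → 0.16
Pr(exercise) under Q = N(d₂) = 0.5636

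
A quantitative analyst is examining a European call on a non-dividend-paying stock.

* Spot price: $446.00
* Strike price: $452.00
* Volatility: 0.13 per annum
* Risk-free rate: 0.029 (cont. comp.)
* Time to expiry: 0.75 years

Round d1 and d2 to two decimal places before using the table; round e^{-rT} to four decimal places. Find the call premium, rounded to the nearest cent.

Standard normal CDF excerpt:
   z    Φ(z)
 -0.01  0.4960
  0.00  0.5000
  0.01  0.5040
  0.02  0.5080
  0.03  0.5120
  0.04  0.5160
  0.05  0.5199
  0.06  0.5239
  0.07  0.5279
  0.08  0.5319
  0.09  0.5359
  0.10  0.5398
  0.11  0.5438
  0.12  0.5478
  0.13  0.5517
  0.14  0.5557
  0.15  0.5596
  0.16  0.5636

$21.38

T = 0.75;  σ√T = 0.1126
d₁ = [ln(446/452) + (0.029 + ½·0.13²)·0.75] / (σ√T) = (-0.0134 + 0.0281) / 0.1126 = 0.1308 → 0.13
d₂ = 0.1308 − 0.1126 = 0.0182 → 0.02
e^(−rT) = e^(−0.029·0.75) = 0.9785
C = 446·N(0.13) − 452·0.9785·N(0.02) = 446·0.5517 − 452·0.9785·0.5080 = 246.0582 − 224.6793 = 21.3789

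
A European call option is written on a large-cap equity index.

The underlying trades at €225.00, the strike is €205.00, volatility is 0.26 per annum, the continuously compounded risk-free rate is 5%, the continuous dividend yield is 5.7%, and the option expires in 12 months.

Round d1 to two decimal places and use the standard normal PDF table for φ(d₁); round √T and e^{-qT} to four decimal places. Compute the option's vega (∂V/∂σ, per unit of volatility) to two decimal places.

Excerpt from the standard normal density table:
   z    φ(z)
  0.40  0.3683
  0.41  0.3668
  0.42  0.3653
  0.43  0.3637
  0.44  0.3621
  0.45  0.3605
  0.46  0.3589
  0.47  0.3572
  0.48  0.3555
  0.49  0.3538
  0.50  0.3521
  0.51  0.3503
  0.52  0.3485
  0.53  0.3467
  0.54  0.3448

76.28

σ√T = 0.26·√1 = 0.2600
ln(S/K) + (r − q + σ²/2)T = ln(225/205) + (0.05 − 0.057 + 0.26²/2)·1 = 0.0931 + 0.0268 = 0.1199
d₁ = 0.1199 / 0.2600 = 0.4611 ≈ 0.46
√T = √1 = 1.0000
φ(d₁) = φ(0.46) = 0.3589
exp(−qT) = exp(−0.057·1) = 0.9446
vega = S·exp(−qT)·φ(d₁)·√T = 225·0.9446·0.3589·1.0000 = 76.2788
(Vega is the same for a European call and put with the same parameters.)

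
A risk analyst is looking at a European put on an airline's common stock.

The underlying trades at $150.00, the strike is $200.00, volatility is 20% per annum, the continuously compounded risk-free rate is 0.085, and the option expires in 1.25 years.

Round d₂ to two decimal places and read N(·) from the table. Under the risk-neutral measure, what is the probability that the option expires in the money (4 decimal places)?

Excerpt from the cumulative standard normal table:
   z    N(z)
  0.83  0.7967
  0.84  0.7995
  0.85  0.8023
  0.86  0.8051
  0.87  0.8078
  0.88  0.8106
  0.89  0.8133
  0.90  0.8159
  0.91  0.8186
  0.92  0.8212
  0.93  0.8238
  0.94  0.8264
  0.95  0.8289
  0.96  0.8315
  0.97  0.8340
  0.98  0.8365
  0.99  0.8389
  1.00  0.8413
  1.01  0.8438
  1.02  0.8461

0.8212

σ√T = 0.2·√1.25 = 0.2236
d₁ = [ln(150/200) + (0.085 + 0.2²/2)·1.25] / 0.2236 = [-0.2877 + 0.1313] / 0.2236 = -0.6996 → -0.70
d₂ = d₁ − σ√T = -0.6996 − 0.2236 = -0.9232 → -0.92
Risk-neutral Pr[S_T < K] = N(−d₂) = N(0.92) = 0.8212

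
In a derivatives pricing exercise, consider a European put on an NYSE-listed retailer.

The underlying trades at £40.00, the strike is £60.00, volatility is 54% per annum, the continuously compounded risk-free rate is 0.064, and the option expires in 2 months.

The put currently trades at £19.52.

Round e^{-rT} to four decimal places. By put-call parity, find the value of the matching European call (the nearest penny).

£0.16

e^(−rT) = e^(−0.064·0.1667) = 0.9894
Put-call parity: C − P = S − K·e^(−rT) = 40 − 60·0.9894 = 40 − 59.3640 = -19.3640
C = P + (C − P) = 19.52 + (-19.3640) = 0.1560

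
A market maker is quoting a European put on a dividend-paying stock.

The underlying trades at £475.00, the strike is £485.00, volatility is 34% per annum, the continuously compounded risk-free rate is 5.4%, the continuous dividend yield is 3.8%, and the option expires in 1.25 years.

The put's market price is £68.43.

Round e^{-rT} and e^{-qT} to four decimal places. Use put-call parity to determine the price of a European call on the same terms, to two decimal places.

e^(−qT) = e^(−0.038·1.25) = 0.9536;  e^(−rT) = e^(−0.054·1.25) = 0.9347
Put-call parity: C − P = S·e^(−qT) − K·e^(−rT) = 475·0.9536 − 485·0.9347 = 452.9600 − 453.3295 = -0.3695
C = P + (C − P) = 68.43 + (-0.3695) = 68.0605

£68.06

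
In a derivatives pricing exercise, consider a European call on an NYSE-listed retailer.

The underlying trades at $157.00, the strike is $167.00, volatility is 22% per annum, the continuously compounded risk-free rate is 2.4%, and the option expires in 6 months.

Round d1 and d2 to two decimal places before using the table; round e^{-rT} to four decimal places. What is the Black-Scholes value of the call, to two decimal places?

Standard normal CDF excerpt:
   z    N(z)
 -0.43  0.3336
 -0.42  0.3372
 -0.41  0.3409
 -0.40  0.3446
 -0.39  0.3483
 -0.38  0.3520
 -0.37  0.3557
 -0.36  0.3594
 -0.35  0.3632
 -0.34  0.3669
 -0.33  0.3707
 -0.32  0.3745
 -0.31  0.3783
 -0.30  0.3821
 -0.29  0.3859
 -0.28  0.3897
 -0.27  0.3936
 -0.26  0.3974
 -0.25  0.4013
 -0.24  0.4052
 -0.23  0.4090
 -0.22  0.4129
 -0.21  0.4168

$6.75

σ√T = 0.22·√0.5 = 0.1556
d₁ = [ln(157/167) + (0.024 + 0.22²/2)·0.5] / 0.1556 = [-0.0617 + 0.0241] / 0.1556 = -0.2420 ≈ -0.24
d₂ = d₁ − σ√T = -0.2420 − 0.1556 = -0.3976 ≈ -0.40
e^(−rT) = e^(−0.024·0.5) = 0.9881
N(d₁) = N(-0.24) = 0.4052;  N(d₂) = N(-0.40) = 0.3446
C = 157·0.4052 − 167·0.9881·0.3446 = 63.6164 − 56.8634 = 6.7530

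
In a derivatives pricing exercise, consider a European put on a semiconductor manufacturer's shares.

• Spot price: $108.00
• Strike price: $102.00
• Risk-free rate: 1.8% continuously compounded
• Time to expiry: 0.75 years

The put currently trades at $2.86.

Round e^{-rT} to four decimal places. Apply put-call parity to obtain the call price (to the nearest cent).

$10.23

e^(−rT) = e^(−0.018·0.75) = 0.9866
Put-call parity: C − P = S − K·e^(−rT) = 108 − 102·0.9866 = 108 − 100.6332 = 7.3668
C = P + (C − P) = 2.86 + (7.3668) = 10.2268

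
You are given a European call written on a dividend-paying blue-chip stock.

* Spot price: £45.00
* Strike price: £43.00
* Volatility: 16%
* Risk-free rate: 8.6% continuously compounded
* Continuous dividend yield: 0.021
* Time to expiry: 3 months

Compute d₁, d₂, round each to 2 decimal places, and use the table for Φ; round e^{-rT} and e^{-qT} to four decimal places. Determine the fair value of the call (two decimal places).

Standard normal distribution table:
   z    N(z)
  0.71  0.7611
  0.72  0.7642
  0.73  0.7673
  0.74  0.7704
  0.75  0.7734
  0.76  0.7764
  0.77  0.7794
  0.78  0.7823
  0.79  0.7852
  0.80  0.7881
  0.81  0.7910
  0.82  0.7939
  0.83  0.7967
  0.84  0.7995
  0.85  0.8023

T = 0.25;  σ√T = 0.0800
d₁ = [ln(45/43) + (0.086 − 0.021 + ½·0.16²)·0.25] / (σ√T) = (0.0455 + 0.0194) / 0.0800 = 0.8114 ≈ 0.81
d₂ = 0.8114 − 0.0800 = 0.7314 ≈ 0.73
e^(−qT) = e^(−0.021·0.25) = 0.9948;  e^(−rT) = e^(−0.086·0.25) = 0.9787
C = 45·0.9948·N(0.81) − 43·0.9787·N(0.73) = 45·0.9948·0.7910 − 43·0.9787·0.7673 = 35.4099 − 32.2911 = 3.1188

£3.12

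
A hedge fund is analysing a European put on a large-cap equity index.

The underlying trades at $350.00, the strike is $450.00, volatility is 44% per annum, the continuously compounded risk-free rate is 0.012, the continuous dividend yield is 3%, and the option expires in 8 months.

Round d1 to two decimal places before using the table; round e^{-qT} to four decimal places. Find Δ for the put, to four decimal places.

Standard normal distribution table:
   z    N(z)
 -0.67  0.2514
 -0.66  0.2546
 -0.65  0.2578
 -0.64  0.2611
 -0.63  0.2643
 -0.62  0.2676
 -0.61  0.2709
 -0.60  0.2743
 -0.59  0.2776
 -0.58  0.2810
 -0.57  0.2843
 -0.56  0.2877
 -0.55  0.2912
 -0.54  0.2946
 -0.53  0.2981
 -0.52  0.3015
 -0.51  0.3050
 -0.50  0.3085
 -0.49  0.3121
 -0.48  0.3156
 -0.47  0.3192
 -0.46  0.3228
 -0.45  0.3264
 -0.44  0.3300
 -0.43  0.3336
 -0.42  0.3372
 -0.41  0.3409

-0.6948

T = 0.6667;  σ√T = 0.3593
ln(S/K) + (r − q + σ²/2)T = ln(350/450) + (0.012 − 0.03 + 0.44²/2)·0.6667 = -0.2513 + 0.0525 = -0.1988
d₁ = -0.1988 / 0.3593 = -0.5533 → -0.55
N(d₁) = N(-0.55) = 0.2912
Δ_put = e^(−qT)·(N(d₁) − 1) = 0.9802·(0.2912 − 1) = -0.6948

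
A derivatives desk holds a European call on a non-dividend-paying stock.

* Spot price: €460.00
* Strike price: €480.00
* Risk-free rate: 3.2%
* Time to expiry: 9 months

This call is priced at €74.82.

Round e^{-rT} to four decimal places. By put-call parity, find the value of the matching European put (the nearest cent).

€83.44

exp(−rT) = exp(−0.032·0.75) = 0.9763
Put-call parity: C − P = S − K·e^(−rT) = 460 − 480·0.9763 = 460 − 468.6240 = -8.6240
P = C − (C − P) = 74.82 − (-8.6240) = 83.4440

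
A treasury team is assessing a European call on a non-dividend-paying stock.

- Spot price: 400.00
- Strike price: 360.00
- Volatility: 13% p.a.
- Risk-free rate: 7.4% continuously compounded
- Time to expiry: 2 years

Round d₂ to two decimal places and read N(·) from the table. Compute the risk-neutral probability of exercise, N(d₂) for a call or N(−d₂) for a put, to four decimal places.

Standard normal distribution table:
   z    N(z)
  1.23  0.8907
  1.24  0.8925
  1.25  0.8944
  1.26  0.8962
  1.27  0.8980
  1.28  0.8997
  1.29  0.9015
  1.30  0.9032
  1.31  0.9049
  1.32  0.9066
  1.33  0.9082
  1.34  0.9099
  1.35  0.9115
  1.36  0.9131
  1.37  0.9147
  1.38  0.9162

σ√T = 0.13 × 1.4142 = 0.1838
d₁ = [ln(400/360) + (0.074 + 0.13²/2)·2] / 0.1838 = [0.1054 + 0.1649] / 0.1838 = 1.4700 ⇒ 1.47
d₂ = d₁ − σ√T = 1.4700 − 0.1838 = 1.2862 ⇒ 1.29
Pr(exercise) under Q = N(d₂) = 0.9015

0.9015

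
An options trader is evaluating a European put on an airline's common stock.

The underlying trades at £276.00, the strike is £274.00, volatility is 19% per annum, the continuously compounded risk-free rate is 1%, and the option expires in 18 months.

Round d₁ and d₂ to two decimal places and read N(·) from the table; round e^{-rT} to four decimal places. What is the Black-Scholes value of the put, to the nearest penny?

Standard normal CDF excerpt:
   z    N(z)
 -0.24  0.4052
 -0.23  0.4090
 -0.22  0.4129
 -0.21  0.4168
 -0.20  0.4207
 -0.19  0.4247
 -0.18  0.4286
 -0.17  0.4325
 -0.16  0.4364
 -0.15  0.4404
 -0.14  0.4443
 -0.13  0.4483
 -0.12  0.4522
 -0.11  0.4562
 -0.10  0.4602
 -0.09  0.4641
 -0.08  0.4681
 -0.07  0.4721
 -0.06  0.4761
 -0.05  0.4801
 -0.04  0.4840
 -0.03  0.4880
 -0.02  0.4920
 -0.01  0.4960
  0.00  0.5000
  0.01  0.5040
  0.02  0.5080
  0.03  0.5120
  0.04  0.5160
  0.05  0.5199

£22.08

σ√T = 0.19·√1.5 = 0.2327
d₁ = [ln(276/274) + (0.01 + 0.19²/2)·1.5] / 0.2327 = [0.0073 + 0.0421] / 0.2327 = 0.2121 which rounds to 0.21
d₂ = d₁ − σ√T = 0.2121 − 0.2327 = -0.0206 which rounds to -0.02
exp(−rT) = exp(−0.01·1.5) = 0.9851
P = 274·0.9851·N(0.02) − 276·N(-0.21) = 274·0.9851·0.5080 − 276·0.4168 = 137.1180 − 115.0368 = 22.0812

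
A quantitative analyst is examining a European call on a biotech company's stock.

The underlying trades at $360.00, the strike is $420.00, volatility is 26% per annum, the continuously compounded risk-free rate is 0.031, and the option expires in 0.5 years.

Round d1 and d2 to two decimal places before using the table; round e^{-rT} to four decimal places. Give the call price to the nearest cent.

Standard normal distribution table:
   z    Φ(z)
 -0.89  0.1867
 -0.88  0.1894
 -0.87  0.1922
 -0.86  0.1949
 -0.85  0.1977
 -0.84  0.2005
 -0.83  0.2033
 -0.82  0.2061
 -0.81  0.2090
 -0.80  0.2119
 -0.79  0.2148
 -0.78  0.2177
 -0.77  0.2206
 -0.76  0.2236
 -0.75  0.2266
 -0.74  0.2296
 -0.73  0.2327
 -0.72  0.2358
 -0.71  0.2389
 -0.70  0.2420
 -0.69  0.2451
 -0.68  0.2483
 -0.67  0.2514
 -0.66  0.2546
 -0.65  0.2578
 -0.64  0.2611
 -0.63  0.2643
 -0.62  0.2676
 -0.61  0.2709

σ√T = 0.26 × 0.7071 = 0.1838
d₁ = [ln(360/420) + (0.031 + ½·0.26²)·0.5] / (σ√T) = (-0.1542 + 0.0324) / 0.1838 = -0.6622 ⇒ -0.66
d₂ = -0.6622 − 0.1838 = -0.8461 ⇒ -0.85
exp(−rT) = exp(−0.031·0.5) = 0.9846
N(d₁) = N(-0.66) = 0.2546;  N(d₂) = N(-0.85) = 0.1977
C = 360·0.2546 − 420·0.9846·0.1977 = 91.6560 − 81.7553 = 9.9007

$9.90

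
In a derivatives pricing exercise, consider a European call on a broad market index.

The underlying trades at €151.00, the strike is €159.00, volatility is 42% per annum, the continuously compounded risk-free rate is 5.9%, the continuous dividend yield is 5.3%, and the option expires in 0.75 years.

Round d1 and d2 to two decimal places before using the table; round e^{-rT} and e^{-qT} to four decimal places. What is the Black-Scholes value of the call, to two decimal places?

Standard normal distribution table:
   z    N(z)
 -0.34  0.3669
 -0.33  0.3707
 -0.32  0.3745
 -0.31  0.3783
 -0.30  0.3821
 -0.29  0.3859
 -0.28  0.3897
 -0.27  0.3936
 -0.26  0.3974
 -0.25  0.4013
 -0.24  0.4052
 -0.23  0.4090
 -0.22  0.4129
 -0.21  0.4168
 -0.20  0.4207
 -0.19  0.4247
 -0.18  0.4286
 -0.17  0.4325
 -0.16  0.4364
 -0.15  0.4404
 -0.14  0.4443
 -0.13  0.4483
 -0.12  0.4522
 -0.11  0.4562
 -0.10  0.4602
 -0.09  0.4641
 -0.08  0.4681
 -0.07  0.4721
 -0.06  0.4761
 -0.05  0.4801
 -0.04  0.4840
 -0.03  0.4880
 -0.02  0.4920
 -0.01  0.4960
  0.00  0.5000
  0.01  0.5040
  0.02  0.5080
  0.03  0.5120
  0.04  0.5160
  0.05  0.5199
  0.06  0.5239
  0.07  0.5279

σ√T = 0.42 × 0.8660 = 0.3637
d₁ = [ln(151/159) + (0.059 − 0.053 + 0.42²/2)·0.75] / 0.3637 = [-0.0516 + 0.0706] / 0.3637 = 0.0523 ⇒ 0.05
d₂ = d₁ − σ√T = 0.0523 − 0.3637 = -0.3114 ⇒ -0.31
e^(−qT) = e^(−0.053·0.75) = 0.9610;  e^(−rT) = e^(−0.059·0.75) = 0.9567
N(d₁) = N(0.05) = 0.5199;  N(d₂) = N(-0.31) = 0.3783
C = 151·0.9610·0.5199 − 159·0.9567·0.3783 = 75.4432 − 57.5452 = 17.8980

€17.90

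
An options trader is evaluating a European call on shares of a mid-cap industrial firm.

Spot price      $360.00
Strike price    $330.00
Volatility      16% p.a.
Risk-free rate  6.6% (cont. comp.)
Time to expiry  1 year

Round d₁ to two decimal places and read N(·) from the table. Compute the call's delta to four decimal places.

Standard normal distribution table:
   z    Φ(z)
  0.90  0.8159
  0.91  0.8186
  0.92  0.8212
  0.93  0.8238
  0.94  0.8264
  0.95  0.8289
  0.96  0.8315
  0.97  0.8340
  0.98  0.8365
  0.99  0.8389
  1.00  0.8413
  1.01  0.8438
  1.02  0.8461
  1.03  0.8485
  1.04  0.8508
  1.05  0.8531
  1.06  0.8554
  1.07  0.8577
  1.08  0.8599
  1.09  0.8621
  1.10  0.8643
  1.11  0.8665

0.8508

σ√T = 0.16·√1 = 0.1600
d₁ = [ln(360/330) + (0.066 + 0.16²/2)·1] / 0.1600 = [0.0870 + 0.0788] / 0.1600 = 1.0363 which rounds to 1.04
N(d₁) = N(1.04) = 0.8508
Δ_call = N(d₁) = 0.8508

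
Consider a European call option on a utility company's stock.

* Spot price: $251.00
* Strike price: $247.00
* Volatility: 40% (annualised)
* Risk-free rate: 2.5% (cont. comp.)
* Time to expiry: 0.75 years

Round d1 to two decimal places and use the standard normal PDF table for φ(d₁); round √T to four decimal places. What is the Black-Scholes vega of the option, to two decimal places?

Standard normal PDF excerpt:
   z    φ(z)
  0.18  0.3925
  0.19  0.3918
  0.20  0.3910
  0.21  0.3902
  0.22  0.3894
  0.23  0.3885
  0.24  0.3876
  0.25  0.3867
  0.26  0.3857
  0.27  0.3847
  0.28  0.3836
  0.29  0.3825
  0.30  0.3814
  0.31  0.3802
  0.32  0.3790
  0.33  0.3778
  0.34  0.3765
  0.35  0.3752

T = 0.75;  σ√T = 0.3464
d₁ = [ln(251/247) + (0.025 + ½·0.4²)·0.75] / (σ√T) = (0.0161 + 0.0788) / 0.3464 = 0.2737 ⇒ 0.27
√T = √0.75 = 0.8660
φ(d₁) = φ(0.27) = 0.3847
vega = S·φ(d₁)·√T = 251·0.3847·0.8660 = 83.6207

83.62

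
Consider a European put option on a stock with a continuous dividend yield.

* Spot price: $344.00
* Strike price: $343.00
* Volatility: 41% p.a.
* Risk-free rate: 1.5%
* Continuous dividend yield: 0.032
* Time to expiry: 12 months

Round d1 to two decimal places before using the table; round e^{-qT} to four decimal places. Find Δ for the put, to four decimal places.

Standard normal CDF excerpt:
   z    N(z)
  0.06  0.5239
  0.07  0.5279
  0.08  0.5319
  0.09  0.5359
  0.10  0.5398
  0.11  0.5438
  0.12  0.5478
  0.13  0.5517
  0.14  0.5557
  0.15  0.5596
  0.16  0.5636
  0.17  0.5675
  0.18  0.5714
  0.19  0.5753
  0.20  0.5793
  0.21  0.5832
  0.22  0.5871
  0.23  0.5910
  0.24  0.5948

-0.4189

σ√T = 0.41 × 1.0000 = 0.4100
ln(S/K) + (r − q + σ²/2)T = ln(344/343) + (0.015 − 0.032 + 0.41²/2)·1 = 0.0029 + 0.0670 = 0.0700
d₁ = 0.0700 / 0.4100 = 0.1706 ⇒ 0.17
N(d₁) = N(0.17) = 0.5675
Δ_put = e^(−qT)·(N(d₁) − 1) = 0.9685·(0.5675 − 1) = -0.4189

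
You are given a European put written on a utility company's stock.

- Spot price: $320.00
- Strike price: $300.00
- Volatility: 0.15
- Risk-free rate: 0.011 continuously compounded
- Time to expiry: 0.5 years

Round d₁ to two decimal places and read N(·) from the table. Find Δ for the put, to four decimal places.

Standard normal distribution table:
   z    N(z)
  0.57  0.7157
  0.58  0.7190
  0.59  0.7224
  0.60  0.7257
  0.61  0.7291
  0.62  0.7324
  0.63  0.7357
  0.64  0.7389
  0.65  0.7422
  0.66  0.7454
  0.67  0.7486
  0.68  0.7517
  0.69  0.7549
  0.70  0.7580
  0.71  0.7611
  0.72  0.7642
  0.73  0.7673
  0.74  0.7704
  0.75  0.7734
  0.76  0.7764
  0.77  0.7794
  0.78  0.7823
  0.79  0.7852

-0.2389

σ√T = 0.15 × 0.7071 = 0.1061
d₁ = [ln(320/300) + (0.011 + 0.15²/2)·0.5] / 0.1061 = [0.0645 + 0.0111] / 0.1061 = 0.7134 → 0.71
N(d₁) = N(0.71) = 0.7611
Δ_put = N(d₁) − 1 = 0.7611 − 1 = -0.2389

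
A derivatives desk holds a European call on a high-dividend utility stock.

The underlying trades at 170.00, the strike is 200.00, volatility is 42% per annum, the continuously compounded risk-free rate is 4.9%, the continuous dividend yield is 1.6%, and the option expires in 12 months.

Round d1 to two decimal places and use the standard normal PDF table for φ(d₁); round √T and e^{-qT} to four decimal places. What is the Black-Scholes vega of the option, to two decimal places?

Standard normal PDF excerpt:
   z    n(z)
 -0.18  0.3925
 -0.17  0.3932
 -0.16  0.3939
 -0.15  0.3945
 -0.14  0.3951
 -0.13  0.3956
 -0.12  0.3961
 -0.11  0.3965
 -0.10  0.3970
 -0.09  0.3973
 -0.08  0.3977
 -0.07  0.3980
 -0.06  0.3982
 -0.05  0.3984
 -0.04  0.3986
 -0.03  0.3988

66.42

T = 1;  σ√T = 0.4200
d₁ = [ln(170/200) + (0.049 − 0.016 + 0.42²/2)·1] / 0.4200 = [-0.1625 + 0.1212] / 0.4200 = -0.0984 ⇒ -0.10
√T = √1 = 1.0000
φ(d₁) = φ(-0.10) = 0.3970
e^(−qT) = e^(−0.016·1) = 0.9841
vega = S·e^(−qT)·φ(d₁)·√T = 170·0.9841·0.3970·1.0000 = 66.4169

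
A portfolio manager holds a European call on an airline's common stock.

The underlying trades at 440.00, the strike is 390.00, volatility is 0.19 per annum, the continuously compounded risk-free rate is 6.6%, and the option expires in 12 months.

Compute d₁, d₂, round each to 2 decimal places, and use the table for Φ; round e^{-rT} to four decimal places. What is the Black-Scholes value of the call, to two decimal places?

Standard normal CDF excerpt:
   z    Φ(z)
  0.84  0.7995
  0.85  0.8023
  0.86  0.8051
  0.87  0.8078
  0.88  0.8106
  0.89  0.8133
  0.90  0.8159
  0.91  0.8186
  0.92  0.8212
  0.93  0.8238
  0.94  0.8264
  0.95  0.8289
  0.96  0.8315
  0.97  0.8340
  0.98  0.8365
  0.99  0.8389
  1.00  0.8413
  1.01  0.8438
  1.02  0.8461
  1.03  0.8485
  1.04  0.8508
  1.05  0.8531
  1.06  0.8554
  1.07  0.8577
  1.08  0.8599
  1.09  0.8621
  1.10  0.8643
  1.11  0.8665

81.44

σ√T = 0.19·√1 = 0.1900
d₁ = [ln(440/390) + (0.066 + 0.19²/2)·1] / 0.1900 = [0.1206 + 0.0840] / 0.1900 = 1.0773 ⇒ 1.08
d₂ = d₁ − σ√T = 1.0773 − 0.1900 = 0.8873 ⇒ 0.89
exp(−rT) = exp(−0.066·1) = 0.9361
N(d₁) = N(1.08) = 0.8599;  N(d₂) = N(0.89) = 0.8133
C = 440·0.8599 − 390·0.9361·0.8133 = 378.3560 − 296.9188 = 81.4372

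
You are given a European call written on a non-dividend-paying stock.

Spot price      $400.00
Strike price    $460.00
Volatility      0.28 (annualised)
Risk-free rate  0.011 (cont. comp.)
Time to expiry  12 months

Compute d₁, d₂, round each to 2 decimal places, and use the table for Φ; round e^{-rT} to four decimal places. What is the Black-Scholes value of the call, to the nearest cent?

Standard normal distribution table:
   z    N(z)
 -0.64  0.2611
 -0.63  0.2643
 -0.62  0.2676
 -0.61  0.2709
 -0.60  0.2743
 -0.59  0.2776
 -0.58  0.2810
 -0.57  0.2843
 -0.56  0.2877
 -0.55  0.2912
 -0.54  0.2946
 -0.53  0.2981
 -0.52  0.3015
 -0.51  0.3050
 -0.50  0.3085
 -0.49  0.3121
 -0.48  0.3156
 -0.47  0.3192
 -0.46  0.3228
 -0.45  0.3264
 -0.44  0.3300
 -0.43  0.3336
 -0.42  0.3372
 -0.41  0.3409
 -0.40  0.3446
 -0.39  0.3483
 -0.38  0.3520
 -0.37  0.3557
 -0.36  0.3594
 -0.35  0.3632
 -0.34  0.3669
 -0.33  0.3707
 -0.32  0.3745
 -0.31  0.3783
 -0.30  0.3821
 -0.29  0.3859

T = 1;  σ√T = 0.2800
d₁ = [ln(400/460) + (0.011 + ½·0.28²)·1] / (σ√T) = (-0.1398 + 0.0502) / 0.2800 = -0.3199 ≈ -0.32
d₂ = -0.3199 − 0.2800 = -0.5999 ≈ -0.60
exp(−rT) = exp(−0.011·1) = 0.9891
N(d₁) = N(-0.32) = 0.3745;  N(d₂) = N(-0.60) = 0.2743
C = 400·0.3745 − 460·0.9891·0.2743 = 149.8000 − 124.8027 = 24.9973

$25.00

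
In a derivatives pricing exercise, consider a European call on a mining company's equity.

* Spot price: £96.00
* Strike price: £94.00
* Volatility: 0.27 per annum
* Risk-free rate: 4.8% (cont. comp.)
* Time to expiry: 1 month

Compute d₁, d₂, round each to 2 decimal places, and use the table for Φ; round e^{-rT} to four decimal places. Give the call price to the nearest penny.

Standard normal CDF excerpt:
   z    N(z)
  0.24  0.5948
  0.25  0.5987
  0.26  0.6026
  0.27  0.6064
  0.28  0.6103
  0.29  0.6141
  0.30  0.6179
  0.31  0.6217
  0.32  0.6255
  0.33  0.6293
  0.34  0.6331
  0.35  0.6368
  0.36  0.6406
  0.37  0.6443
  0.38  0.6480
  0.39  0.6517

£4.36

σ√T = 0.27·√0.08333 = 0.0779
ln(S/K) + (r + σ²/2)T = ln(96/94) + (0.048 + 0.27²/2)·0.08333 = 0.0211 + 0.0070 = 0.0281
d₁ = 0.0281 / 0.0779 = 0.3604 which rounds to 0.36
d₂ = d₁ − σ√T = 0.3604 − 0.0779 = 0.2825 which rounds to 0.28
e^(−rT) = e^(−0.048·0.08333) = 0.9960
N(d₁) = N(0.36) = 0.6406;  N(d₂) = N(0.28) = 0.6103
C = 96·0.6406 − 94·0.9960·0.6103 = 61.4976 − 57.1387 = 4.3589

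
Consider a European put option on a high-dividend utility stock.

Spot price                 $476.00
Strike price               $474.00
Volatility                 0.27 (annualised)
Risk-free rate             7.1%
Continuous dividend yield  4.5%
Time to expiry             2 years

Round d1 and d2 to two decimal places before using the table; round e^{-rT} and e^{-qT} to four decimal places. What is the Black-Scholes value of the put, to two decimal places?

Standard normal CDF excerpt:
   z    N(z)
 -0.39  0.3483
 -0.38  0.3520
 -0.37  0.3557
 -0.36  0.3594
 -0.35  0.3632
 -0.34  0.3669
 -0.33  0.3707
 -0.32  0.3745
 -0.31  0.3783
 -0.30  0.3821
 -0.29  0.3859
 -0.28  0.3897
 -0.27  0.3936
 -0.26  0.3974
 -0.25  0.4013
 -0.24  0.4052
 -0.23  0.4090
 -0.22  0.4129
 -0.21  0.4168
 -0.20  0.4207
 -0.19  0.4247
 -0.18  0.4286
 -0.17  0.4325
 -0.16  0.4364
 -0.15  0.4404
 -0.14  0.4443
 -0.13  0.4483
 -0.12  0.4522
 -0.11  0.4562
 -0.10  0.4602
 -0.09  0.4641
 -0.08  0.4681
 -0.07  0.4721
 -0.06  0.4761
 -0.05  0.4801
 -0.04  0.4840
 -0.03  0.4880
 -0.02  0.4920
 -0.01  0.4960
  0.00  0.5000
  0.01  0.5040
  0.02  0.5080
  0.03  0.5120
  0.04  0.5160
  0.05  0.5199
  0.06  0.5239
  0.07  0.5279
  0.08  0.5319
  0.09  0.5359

σ√T = 0.27·√2 = 0.3818
d₁ = [ln(476/474) + (0.071 − 0.045 + 0.27²/2)·2] / 0.3818 = [0.0042 + 0.1249] / 0.3818 = 0.3381 which rounds to 0.34
d₂ = d₁ − σ√T = 0.3381 − 0.3818 = -0.0437 which rounds to -0.04
e^(−qT) = e^(−0.045·2) = 0.9139;  e^(−rT) = e^(−0.071·2) = 0.8676
N(−d₂) = N(0.04) = 0.5160;  N(−d₁) = N(-0.34) = 0.3669
P = 474·0.8676·0.5160 − 476·0.9139·0.3669 = 212.2011 − 159.6075 = 52.5936

$52.59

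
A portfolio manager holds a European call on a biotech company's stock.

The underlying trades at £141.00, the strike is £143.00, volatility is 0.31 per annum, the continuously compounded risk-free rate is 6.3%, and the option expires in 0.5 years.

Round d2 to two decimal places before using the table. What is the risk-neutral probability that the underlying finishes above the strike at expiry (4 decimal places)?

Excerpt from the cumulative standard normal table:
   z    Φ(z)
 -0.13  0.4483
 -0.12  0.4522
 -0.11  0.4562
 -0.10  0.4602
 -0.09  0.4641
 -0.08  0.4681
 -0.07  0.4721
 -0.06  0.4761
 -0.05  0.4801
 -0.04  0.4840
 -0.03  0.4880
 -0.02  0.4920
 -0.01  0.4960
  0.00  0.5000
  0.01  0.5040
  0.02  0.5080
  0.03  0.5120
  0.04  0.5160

0.4880

σ√T = 0.31 × 0.7071 = 0.2192
d₁ = [ln(141/143) + (0.063 + 0.31²/2)·0.5] / 0.2192 = [-0.0141 + 0.0555] / 0.2192 = 0.1890 ≈ 0.19
d₂ = d₁ − σ√T = 0.1890 − 0.2192 = -0.0302 ≈ -0.03
Pr(exercise) under Q = N(d₂) = 0.4880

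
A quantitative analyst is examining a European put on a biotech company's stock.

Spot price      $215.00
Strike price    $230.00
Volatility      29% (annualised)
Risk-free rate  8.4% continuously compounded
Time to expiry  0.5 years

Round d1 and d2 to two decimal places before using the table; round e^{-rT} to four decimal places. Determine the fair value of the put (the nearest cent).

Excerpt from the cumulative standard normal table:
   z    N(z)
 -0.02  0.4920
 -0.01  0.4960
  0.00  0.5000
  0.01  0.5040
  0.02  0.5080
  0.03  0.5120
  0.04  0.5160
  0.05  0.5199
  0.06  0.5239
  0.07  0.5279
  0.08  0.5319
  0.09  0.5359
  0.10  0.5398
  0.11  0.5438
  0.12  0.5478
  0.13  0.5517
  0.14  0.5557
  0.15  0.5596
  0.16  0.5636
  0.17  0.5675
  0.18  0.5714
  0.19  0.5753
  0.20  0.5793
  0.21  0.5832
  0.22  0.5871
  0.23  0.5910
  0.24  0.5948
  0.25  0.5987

T = 0.5;  σ√T = 0.2051
d₁ = [ln(215/230) + (0.084 + 0.29²/2)·0.5] / 0.2051 = [-0.0674 + 0.0630] / 0.2051 = -0.0215 ⇒ -0.02
d₂ = d₁ − σ√T = -0.0215 − 0.2051 = -0.2266 ⇒ -0.23
exp(−rT) = exp(−0.084·0.5) = 0.9589
N(−d₂) = N(0.23) = 0.5910;  N(−d₁) = N(0.02) = 0.5080
P = 230·0.9589·0.5910 − 215·0.5080 = 130.3433 − 109.2200 = 21.1233

$21.12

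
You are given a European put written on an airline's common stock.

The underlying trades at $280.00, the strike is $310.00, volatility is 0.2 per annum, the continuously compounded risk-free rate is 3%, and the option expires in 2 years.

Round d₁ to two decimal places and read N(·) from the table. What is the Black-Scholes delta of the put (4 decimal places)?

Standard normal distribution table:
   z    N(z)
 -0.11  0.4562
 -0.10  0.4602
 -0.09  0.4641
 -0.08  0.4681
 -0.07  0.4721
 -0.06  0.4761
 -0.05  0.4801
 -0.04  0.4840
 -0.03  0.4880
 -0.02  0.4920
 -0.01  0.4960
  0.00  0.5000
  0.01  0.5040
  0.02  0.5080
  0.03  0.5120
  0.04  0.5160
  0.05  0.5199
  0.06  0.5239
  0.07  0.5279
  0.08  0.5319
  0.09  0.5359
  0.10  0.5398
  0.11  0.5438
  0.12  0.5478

-0.5040

σ√T = 0.2 × 1.4142 = 0.2828
d₁ = [ln(280/310) + (0.03 + 0.2²/2)·2] / 0.2828 = [-0.1018 + 0.1000] / 0.2828 = -0.0063 ≈ -0.01
N(d₁) = N(-0.01) = 0.4960
Δ_put = N(d₁) − 1 = 0.4960 − 1 = -0.5040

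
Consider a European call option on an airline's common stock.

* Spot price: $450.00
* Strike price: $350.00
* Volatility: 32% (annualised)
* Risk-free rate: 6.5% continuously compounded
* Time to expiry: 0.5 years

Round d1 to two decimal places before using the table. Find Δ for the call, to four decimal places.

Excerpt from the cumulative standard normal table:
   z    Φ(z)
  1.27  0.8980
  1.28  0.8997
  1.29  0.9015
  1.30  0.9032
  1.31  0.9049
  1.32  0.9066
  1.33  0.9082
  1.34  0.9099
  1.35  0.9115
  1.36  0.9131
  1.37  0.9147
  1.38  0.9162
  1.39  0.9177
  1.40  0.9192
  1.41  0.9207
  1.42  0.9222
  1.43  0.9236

σ√T = 0.32 × 0.7071 = 0.2263
d₁ = [ln(450/350) + (0.065 + ½·0.32²)·0.5] / (σ√T) = (0.2513 + 0.0581) / 0.2263 = 1.3674 ≈ 1.37
N(d₁) = N(1.37) = 0.9147
Δ_call = N(d₁) = 0.9147

0.9147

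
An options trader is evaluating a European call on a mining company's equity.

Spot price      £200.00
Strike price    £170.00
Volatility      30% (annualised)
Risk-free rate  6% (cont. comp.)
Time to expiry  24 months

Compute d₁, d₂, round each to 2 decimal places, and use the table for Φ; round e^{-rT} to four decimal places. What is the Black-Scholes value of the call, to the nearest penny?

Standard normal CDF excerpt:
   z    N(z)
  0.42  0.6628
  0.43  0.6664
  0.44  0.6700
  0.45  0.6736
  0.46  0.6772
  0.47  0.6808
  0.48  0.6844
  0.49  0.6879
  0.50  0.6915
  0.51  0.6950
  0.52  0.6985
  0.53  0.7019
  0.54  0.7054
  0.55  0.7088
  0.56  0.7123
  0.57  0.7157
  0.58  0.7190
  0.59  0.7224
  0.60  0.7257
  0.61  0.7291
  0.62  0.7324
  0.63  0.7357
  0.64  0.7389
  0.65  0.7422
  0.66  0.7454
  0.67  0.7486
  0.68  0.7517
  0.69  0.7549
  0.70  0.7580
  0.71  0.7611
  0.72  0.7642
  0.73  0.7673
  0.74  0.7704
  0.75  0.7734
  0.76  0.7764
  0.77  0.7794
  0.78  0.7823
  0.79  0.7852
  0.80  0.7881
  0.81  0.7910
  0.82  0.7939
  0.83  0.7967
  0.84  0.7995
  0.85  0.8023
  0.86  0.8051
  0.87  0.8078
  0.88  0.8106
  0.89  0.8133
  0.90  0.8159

£60.56

σ√T = 0.3 × 1.4142 = 0.4243
ln(S/K) + (r + σ²/2)T = ln(200/170) + (0.06 + 0.3²/2)·2 = 0.1625 + 0.2100 = 0.3725
d₁ = 0.3725 / 0.4243 = 0.8780 which rounds to 0.88
d₂ = d₁ − σ√T = 0.8780 − 0.4243 = 0.4538 which rounds to 0.45
exp(−rT) = exp(−0.06·2) = 0.8869
N(d₁) = N(0.88) = 0.8106;  N(d₂) = N(0.45) = 0.6736
C = 200·0.8106 − 170·0.8869·0.6736 = 162.1200 − 101.5607 = 60.5593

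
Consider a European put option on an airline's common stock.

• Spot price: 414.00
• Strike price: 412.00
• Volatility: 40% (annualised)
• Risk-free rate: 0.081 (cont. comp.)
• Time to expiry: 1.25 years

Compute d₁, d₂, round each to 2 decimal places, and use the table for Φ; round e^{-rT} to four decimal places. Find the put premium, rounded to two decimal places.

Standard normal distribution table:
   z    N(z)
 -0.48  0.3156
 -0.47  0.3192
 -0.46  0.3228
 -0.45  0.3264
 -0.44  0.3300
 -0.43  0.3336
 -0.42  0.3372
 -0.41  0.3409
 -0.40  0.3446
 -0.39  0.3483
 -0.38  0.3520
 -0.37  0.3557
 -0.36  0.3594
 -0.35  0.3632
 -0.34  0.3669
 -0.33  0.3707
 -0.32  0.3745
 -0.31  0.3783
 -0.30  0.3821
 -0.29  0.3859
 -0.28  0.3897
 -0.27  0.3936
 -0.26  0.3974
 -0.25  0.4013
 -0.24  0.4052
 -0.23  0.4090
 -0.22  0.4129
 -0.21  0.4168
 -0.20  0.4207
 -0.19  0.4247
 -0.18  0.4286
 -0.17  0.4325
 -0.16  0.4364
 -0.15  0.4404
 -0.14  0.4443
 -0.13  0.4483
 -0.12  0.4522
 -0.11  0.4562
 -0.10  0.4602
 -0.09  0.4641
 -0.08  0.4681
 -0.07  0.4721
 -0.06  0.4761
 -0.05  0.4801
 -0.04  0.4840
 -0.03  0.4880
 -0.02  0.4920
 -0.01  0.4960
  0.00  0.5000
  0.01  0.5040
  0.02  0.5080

σ√T = 0.4·√1.25 = 0.4472
d₁ = [ln(414/412) + (0.081 + 0.4²/2)·1.25] / 0.4472 = [0.0048 + 0.2013] / 0.4472 = 0.4608 ⇒ 0.46
d₂ = d₁ − σ√T = 0.4608 − 0.4472 = 0.0136 ⇒ 0.01
exp(−rT) = exp(−0.081·1.25) = 0.9037
N(−d₂) = N(-0.01) = 0.4960;  N(−d₁) = N(-0.46) = 0.3228
P = 412·0.9037·0.4960 − 414·0.3228 = 184.6729 − 133.6392 = 51.0337

51.03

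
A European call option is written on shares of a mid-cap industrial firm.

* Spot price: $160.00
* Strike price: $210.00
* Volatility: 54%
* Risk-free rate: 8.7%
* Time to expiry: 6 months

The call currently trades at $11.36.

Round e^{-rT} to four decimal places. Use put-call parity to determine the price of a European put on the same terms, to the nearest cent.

$52.41

e^(−rT) = e^(−0.087·0.5) = 0.9574
Put-call parity: C − P = S − K·e^(−rT) = 160 − 210·0.9574 = 160 − 201.0540 = -41.0540
P = C − (C − P) = 11.36 − (-41.0540) = 52.4140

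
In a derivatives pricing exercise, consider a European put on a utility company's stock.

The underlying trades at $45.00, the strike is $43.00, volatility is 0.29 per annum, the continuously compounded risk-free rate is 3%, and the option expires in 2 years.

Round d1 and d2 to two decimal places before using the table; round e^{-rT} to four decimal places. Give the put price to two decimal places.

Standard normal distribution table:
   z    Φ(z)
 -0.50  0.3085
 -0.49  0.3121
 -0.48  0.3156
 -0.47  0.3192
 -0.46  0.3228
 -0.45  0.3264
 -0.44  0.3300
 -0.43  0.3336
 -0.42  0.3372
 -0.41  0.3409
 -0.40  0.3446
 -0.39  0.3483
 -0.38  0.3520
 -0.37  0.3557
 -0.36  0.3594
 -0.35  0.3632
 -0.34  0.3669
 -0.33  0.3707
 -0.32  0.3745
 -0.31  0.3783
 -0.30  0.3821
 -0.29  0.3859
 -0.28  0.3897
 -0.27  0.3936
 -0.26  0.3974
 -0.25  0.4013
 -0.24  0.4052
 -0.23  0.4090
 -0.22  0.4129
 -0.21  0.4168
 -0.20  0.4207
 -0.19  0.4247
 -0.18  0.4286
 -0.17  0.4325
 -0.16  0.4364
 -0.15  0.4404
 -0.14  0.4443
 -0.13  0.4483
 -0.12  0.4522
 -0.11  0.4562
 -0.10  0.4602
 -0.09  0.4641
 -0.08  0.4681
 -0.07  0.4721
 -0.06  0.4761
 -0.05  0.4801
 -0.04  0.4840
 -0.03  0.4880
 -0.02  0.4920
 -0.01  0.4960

σ√T = 0.29 × 1.4142 = 0.4101
d₁ = [ln(45/43) + (0.03 + ½·0.29²)·2] / (σ√T) = (0.0455 + 0.1441) / 0.4101 = 0.4622 which rounds to 0.46
d₂ = 0.4622 − 0.4101 = 0.0521 which rounds to 0.05
e^(−rT) = e^(−0.03·2) = 0.9418
N(−d₂) = N(-0.05) = 0.4801;  N(−d₁) = N(-0.46) = 0.3228
P = 43·0.9418·0.4801 − 45·0.3228 = 19.4428 − 14.5260 = 4.9168

$4.92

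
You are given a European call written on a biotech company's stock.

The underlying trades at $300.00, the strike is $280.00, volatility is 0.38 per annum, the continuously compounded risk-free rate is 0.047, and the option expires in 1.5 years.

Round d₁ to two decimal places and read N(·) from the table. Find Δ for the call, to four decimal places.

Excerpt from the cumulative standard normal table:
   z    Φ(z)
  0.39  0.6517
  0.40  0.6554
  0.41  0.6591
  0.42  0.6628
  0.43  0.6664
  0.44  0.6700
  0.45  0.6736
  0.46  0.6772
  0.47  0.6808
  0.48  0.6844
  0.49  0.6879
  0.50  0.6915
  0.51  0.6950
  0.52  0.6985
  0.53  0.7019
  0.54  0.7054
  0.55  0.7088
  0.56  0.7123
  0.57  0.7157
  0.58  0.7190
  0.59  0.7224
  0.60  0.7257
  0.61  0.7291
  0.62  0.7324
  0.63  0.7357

σ√T = 0.38 × 1.2247 = 0.4654
ln(S/K) + (r + σ²/2)T = ln(300/280) + (0.047 + 0.38²/2)·1.5 = 0.0690 + 0.1788 = 0.2478
d₁ = 0.2478 / 0.4654 = 0.5324 ≈ 0.53
N(d₁) = N(0.53) = 0.7019
Δ_call = N(d₁) = 0.7019

0.7019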